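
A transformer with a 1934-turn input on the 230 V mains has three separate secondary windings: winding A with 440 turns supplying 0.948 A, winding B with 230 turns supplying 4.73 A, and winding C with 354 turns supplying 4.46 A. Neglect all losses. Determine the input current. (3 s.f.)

I_in ≈ 1.59 A

V_A = 230 × 440/1934 = 52.327 V; V_B = 230 × 230/1934 = 27.353 V; V_C = 230 × 354/1934 = 42.099 V.
P_out = V_A I_A + V_B I_B + V_C I_C = 52.327×0.948 + 27.353×4.73 + 42.099×4.46 = 49.606 + 129.38 + 187.76 = 366.75 W.
Ideal ⇒ P_in = P_out, so I_in = P_out/V_in = 366.75/230 = 1.59 A.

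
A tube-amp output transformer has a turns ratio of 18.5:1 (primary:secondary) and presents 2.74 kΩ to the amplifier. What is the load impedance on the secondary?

Z_s ≈ 8.01 Ω

Z_s = Z_p/(N_p/N_s)² = 2740/18.5² = 8.01 Ω.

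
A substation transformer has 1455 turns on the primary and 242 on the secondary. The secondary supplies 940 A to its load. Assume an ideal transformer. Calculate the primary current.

For an ideal transformer I_p/I_s = N_s/N_p, so I_p = 940 × 242/1455 = 156 A.

I_p ≈ 156 A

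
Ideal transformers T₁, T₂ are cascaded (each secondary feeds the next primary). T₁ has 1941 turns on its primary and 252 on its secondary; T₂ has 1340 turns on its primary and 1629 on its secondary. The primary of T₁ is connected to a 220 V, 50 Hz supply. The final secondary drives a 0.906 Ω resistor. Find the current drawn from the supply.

I_supply ≈ 6.05 A

Secondary of T₁: V = 220.00 × 252/1941 = 28.563 V.
Secondary of T₂: V = 28.563 × 1629/1340 = 34.723 V.
I_load = 34.723/0.906 = 38.325 A, so P_out = 34.723 × 38.325 = 1330.8 W.
All ideal ⇒ P_in = P_out, so I_supply = 1330.8/220 = 6.05 A.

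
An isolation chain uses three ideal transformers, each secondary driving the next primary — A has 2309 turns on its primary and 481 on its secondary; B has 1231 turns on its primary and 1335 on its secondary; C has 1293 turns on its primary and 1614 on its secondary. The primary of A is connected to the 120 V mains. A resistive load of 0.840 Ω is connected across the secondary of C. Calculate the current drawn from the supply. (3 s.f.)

I_supply ≈ 11.4 A

After A: V = 120.00 × 481/2309 = 24.998 V.
After B: V = 24.998 × 1335/1231 = 27.110 V.
After C: V = 27.110 × 1614/1293 = 33.840 V.
I_load = 33.840/0.840 = 40.286 A, so P_out = 33.840 × 40.286 = 1363.3 W.
All ideal ⇒ P_in = P_out, so I_supply = 1363.3/120 = 11.4 A.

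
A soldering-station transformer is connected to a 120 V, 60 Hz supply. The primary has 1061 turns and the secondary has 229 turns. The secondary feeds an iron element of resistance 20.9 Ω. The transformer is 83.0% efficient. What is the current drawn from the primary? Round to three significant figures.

V_s = 120 × 229/1061 = 25.900 V.
I_s = V_s/R = 25.900/20.9 = 1.2392 A.
P_out = V_s I_s = 25.900 × 1.2392 = 32.096 W.
P_in = P_out/η = 32.096/0.830 = 38.670 W.
I_p = P_in/V_p = 38.670/120 = 0.322 A.

I_p ≈ 0.322 A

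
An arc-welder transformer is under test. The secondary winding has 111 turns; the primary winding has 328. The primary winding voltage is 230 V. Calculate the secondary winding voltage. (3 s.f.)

V_s ≈ 77.8 V

V_s/V_p = N_s/N_p, so V_s = 230 × 111/328 = 77.8 V.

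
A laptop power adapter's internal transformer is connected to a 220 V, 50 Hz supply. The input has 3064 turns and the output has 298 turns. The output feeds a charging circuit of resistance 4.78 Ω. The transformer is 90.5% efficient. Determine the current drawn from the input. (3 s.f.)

V_out = 220 × 298/3064 = 21.397 V.
I_out = V_out/R = 21.397/4.78 = 4.4763 A.
P_out = V_out I_out = 21.397 × 4.4763 = 95.779 W.
P_in = P_out/η = 95.779/0.905 = 105.83 W.
I_in = P_in/V_in = 105.83/220 = 0.481 A.

I_in ≈ 0.481 A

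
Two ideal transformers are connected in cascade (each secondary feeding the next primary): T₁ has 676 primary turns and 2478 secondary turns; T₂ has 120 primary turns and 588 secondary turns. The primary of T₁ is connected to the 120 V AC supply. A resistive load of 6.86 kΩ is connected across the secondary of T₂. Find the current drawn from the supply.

I_supply ≈ 5.64 A

Secondary of T₁: V = 120.00 × 2478/676 = 439.88 V.
Secondary of T₂: V = 439.88 × 588/120 = 2155.4 V.
I_load = 2155.4/6860 = 0.31420 A, so P_out = 2155.4 × 0.31420 = 677.24 W.
All ideal ⇒ P_in = P_out, so I_supply = 677.24/120 = 5.64 A.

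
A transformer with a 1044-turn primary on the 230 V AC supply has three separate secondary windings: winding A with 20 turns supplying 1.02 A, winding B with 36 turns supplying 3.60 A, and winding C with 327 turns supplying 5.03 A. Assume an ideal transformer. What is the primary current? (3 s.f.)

V_A = 230 × 20/1044 = 4.4061 V; V_B = 230 × 36/1044 = 7.9310 V; V_C = 230 × 327/1044 = 72.040 V.
P_out = V_A I_A + V_B I_B + V_C I_C = 4.4061×1.02 + 7.9310×3.60 + 72.040×5.03 = 4.4943 + 28.552 + 362.36 = 395.41 W.
Ideal ⇒ P_in = P_out, so I_p = P_out/V_p = 395.41/230 = 1.72 A.

I_p ≈ 1.72 A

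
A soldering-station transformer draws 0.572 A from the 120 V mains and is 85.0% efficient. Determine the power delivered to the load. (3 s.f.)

P_out ≈ 58.3 W

P_in = V_in I_in = 120 × 0.572 = 68.640 W.
P_out = η P_in = 0.850 × 68.640 = 58.3 W.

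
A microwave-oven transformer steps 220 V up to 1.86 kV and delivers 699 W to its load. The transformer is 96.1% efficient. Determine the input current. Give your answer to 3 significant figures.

I_in ≈ 3.31 A

P_in = P_out/η = 699/0.961 = 727.37 W.
I_in = P_in/V_in = 727.37/220 = 3.31 A.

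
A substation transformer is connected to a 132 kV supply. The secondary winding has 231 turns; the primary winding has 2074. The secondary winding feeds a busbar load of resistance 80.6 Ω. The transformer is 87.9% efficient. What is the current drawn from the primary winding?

V_s = 132000 × 231/2074 = 14702 V.
I_s = V_s/R = 14702/80.6 = 182.41 A.
P_out = V_s I_s = 14702 × 182.41 = 2.6818×10^6 W.
P_in = P_out/η = 2.6818×10^6/0.879 = 3.0509×10^6 W.
I_p = P_in/V_p = 3.0509×10^6/132000 = 23.1 A.

I_p ≈ 23.1 A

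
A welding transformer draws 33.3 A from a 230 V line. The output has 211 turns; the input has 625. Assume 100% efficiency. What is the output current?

I_out/I_in = N_in/N_out, so I_out = 33.3 × 625/211 = 98.6 A.

I_out ≈ 98.6 A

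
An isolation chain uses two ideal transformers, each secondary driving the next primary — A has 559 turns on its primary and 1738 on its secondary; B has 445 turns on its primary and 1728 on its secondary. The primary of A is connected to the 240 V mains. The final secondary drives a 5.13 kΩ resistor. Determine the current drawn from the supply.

Secondary of A: V = 240.00 × 1738/559 = 746.19 V.
Secondary of B: V = 746.19 × 1728/445 = 2897.6 V.
I_load = 2897.6/5130 = 0.56483 A, so P_out = 2897.6 × 0.56483 = 1636.6 W.
All ideal ⇒ P_in = P_out, so I_supply = 1636.6/240 = 6.82 A.

I_supply ≈ 6.82 A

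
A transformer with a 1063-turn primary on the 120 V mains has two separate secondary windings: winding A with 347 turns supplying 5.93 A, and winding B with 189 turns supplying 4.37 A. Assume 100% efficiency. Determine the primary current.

I_p ≈ 2.71 A

V_A = 120 × 347/1063 = 39.172 V; V_B = 120 × 189/1063 = 21.336 V.
P_out = V_A I_A + V_B I_B = 39.172×5.93 + 21.336×4.37 = 232.29 + 93.238 = 325.53 W.
Ideal ⇒ P_in = P_out, so I_p = P_out/V_p = 325.53/120 = 2.71 A.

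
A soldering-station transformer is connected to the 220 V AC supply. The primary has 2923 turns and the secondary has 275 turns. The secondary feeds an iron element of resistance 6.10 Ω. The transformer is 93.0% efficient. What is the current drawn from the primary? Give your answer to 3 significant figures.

V_s = 220 × 275/2923 = 20.698 V.
I_s = V_s/R = 20.698/6.10 = 3.3931 A.
P_out = V_s I_s = 20.698 × 3.3931 = 70.230 W.
P_in = P_out/η = 70.230/0.930 = 75.516 W.
I_p = P_in/V_p = 75.516/220 = 0.343 A.

I_p ≈ 0.343 A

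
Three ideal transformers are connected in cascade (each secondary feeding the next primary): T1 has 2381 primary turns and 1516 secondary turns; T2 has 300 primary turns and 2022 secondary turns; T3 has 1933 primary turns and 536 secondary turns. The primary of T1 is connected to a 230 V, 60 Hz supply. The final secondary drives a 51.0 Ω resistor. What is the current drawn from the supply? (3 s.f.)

Secondary of T1: V = 230.00 × 1516/2381 = 146.44 V.
Secondary of T2: V = 146.44 × 2022/300 = 987.02 V.
Secondary of T3: V = 987.02 × 536/1933 = 273.69 V.
I_load = 273.69/51.0 = 5.3665 A, so P_out = 273.69 × 5.3665 = 1468.8 W.
All ideal ⇒ P_in = P_out, so I_supply = 1468.8/230 = 6.39 A.

I_supply ≈ 6.39 A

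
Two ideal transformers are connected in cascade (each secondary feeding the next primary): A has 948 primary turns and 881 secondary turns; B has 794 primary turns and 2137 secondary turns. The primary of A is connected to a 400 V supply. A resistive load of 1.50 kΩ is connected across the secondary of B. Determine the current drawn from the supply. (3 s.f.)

Secondary of A: V = 400.00 × 881/948 = 371.73 V.
Secondary of B: V = 371.73 × 2137/794 = 1000.5 V.
I_load = 1000.5/1500 = 0.66699 A, so P_out = 1000.5 × 0.66699 = 667.32 W.
All ideal ⇒ P_in = P_out, so I_supply = 667.32/400 = 1.67 A.

I_supply ≈ 1.67 A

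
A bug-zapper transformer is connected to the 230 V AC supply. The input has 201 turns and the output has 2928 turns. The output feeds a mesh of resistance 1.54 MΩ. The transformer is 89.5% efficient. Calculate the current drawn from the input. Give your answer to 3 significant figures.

V_out = 230 × 2928/201 = 3350.4 V.
I_out = V_out/R = 3350.4/(1.54×10^6) = 0.0021756 A.
P_out = V_out I_out = 3350.4 × 0.0021756 = 7.2893 W.
P_in = P_out/η = 7.2893/0.895 = 8.1445 W.
I_in = P_in/V_in = 8.1445/230 = 0.0354 A.

I_in ≈ 0.0354 A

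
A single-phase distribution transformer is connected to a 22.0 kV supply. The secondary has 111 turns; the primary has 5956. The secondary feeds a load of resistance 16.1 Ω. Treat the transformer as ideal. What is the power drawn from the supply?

P ≈ 10400 W

V_s = V_p × N_s/N_p = 22000 × 111/5956 = 410.01 V.
I_s = V_s/R = 410.01/16.1 = 25.466 A.
I_p = I_s × N_s/N_p = 25.466 × 111/5956 = 0.47461 A.
P = V_p I_p = 22000 × 0.47461 = 10400 W.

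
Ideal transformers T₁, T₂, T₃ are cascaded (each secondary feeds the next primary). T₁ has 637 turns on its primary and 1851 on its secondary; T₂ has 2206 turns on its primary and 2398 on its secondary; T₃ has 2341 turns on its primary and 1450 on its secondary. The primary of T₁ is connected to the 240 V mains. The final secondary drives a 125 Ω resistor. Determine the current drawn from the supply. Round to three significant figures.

I_supply ≈ 7.35 A

Secondary of T₁: V = 240.00 × 1851/637 = 697.39 V.
Secondary of T₂: V = 697.39 × 2398/2206 = 758.09 V.
Secondary of T₃: V = 758.09 × 1450/2341 = 469.56 V.
I_load = 469.56/125 = 3.7565 A, so P_out = 469.56 × 3.7565 = 1763.9 W.
All ideal ⇒ P_in = P_out, so I_supply = 1763.9/240 = 7.35 A.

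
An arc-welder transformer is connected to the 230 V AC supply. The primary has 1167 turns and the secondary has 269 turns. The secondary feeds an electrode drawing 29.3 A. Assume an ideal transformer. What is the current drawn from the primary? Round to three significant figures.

For an ideal transformer I_p N_p = I_s N_s, so I_p = 29.3 × 269/1167 = 6.75 A.

I_p ≈ 6.75 A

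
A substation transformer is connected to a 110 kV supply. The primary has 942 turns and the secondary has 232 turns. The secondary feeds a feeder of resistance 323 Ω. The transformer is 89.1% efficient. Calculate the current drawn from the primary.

V_s = 110000 × 232/942 = 27091 V.
I_s = V_s/R = 27091/323 = 83.874 A.
P_out = V_s I_s = 27091 × 83.874 = 2.2723×10^6 W.
P_in = P_out/η = 2.2723×10^6/0.891 = 2.5502×10^6 W.
I_p = P_in/V_p = 2.5502×10^6/110000 = 23.2 A.

I_p ≈ 23.2 A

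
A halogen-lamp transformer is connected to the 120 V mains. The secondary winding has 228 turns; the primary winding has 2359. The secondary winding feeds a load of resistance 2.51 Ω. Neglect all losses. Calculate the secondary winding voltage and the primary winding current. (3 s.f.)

V_s = V_p × N_s/N_p = 120 × 228/2359 = 11.598 V.
I_s = V_s/R = 11.598/2.51 = 4.6208 A.
I_p = I_s × N_s/N_p = 4.6208 × 228/2359 = 0.447 A.

V_s ≈ 11.6 V, I_p ≈ 0.447 A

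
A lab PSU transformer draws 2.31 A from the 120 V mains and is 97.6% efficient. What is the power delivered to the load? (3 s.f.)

P_in = V_p I_p = 120 × 2.31 = 277.20 W.
P_out = η P_in = 0.976 × 277.20 = 271 W.

P_out ≈ 271 W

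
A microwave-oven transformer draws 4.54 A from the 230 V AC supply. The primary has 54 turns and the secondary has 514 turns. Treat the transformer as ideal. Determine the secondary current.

I_s/I_p = N_p/N_s, so I_s = 4.54 × 54/514 = 0.477 A.

I_s ≈ 0.477 A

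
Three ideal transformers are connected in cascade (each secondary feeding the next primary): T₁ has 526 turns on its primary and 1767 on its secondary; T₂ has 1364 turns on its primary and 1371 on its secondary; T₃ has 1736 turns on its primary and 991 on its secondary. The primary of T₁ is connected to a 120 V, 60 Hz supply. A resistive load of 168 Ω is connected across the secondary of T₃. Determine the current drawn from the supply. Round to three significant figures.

I_supply ≈ 2.65 A

After T₁: V = 120.00 × 1767/526 = 403.12 V.
After T₂: V = 403.12 × 1371/1364 = 405.19 V.
After T₃: V = 405.19 × 991/1736 = 231.30 V.
I_load = 231.30/168 = 1.3768 A, so P_out = 231.30 × 1.3768 = 318.46 W.
All ideal ⇒ P_in = P_out, so I_supply = 318.46/120 = 2.65 A.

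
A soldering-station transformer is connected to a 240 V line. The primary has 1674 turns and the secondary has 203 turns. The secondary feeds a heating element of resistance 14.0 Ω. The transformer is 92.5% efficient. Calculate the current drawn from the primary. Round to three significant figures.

V_s = 240 × 203/1674 = 29.104 V.
I_s = V_s/R = 29.104/14.0 = 2.0789 A.
P_out = V_s I_s = 29.104 × 2.0789 = 60.503 W.
P_in = P_out/η = 60.503/0.925 = 65.408 W.
I_p = P_in/V_p = 65.408/240 = 0.273 A.

I_p ≈ 0.273 A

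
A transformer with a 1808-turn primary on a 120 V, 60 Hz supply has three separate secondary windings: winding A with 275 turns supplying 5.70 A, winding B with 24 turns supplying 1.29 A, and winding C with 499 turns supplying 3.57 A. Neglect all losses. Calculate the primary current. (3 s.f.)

V_A = 120 × 275/1808 = 18.252 V; V_B = 120 × 24/1808 = 1.5929 V; V_C = 120 × 499/1808 = 33.119 V.
P_out = V_A I_A + V_B I_B + V_C I_C = 18.252×5.70 + 1.5929×1.29 + 33.119×3.57 = 104.04 + 2.0549 + 118.24 = 224.33 W.
Ideal ⇒ P_in = P_out, so I_p = P_out/V_p = 224.33/120 = 1.87 A.

I_p ≈ 1.87 A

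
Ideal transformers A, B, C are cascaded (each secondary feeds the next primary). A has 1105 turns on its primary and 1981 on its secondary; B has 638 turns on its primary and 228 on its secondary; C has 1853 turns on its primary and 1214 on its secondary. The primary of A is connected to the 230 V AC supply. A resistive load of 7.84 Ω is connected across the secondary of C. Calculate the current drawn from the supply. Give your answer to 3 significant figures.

I_supply ≈ 5.17 A

Secondary of A: V = 230.00 × 1981/1105 = 412.33 V.
Secondary of B: V = 412.33 × 228/638 = 147.35 V.
Secondary of C: V = 147.35 × 1214/1853 = 96.540 V.
I_load = 96.540/7.84 = 12.314 A, so P_out = 96.540 × 12.314 = 1188.8 W.
All ideal ⇒ P_in = P_out, so I_supply = 1188.8/230 = 5.17 A.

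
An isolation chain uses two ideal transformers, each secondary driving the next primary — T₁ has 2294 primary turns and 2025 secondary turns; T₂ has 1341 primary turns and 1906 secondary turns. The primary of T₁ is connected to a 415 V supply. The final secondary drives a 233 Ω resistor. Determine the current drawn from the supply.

I_supply ≈ 2.80 A

Secondary of T₁: V = 415.00 × 2025/2294 = 366.34 V.
Secondary of T₂: V = 366.34 × 1906/1341 = 520.68 V.
I_load = 520.68/233 = 2.2347 A, so P_out = 520.68 × 2.2347 = 1163.6 W.
All ideal ⇒ P_in = P_out, so I_supply = 1163.6/415 = 2.80 A.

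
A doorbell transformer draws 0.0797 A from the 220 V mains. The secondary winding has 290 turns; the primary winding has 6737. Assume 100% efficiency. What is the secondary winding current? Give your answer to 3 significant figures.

I_s/I_p = N_p/N_s, so I_s = 0.0797 × 6737/290 = 1.85 A.

I_s ≈ 1.85 A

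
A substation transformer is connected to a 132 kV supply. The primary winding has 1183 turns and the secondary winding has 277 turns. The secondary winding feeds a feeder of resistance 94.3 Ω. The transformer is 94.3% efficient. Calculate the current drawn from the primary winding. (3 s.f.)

I_p ≈ 81.4 A

V_s = 132000 × 277/1183 = 30908 V.
I_s = V_s/R = 30908/94.3 = 327.76 A.
P_out = V_s I_s = 30908 × 327.76 = 1.0130×10^7 W.
P_in = P_out/η = 1.0130×10^7/0.943 = 1.0743×10^7 W.
I_p = P_in/V_p = 1.0743×10^7/132000 = 81.4 A.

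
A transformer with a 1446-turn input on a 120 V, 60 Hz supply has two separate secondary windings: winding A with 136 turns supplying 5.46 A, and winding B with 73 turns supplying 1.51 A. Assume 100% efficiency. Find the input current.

I_in ≈ 0.590 A

V_A = 120 × 136/1446 = 11.286 V; V_B = 120 × 73/1446 = 6.0581 V.
P_out = V_A I_A + V_B I_B = 11.286×5.46 + 6.0581×1.51 = 61.623 + 9.1477 = 70.771 W.
Ideal ⇒ P_in = P_out, so I_in = P_out/V_in = 70.771/120 = 0.590 A.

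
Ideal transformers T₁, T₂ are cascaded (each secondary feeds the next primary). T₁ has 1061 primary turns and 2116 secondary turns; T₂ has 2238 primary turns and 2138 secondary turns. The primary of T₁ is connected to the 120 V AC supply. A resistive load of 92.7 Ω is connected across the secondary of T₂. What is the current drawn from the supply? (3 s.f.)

After T₁: V = 120.00 × 2116/1061 = 239.32 V.
After T₂: V = 239.32 × 2138/2238 = 228.63 V.
I_load = 228.63/92.7 = 2.4663 A, so P_out = 228.63 × 2.4663 = 563.87 W.
All ideal ⇒ P_in = P_out, so I_supply = 563.87/120 = 4.70 A.

I_supply ≈ 4.70 A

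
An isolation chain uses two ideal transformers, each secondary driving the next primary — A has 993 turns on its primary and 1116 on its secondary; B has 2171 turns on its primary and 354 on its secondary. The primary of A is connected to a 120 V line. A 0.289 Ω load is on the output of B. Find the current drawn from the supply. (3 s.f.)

I_supply ≈ 13.9 A

Secondary of A: V = 120.00 × 1116/993 = 134.86 V.
Secondary of B: V = 134.86 × 354/2171 = 21.991 V.
I_load = 21.991/0.289 = 76.092 A, so P_out = 21.991 × 76.092 = 1673.3 W.
All ideal ⇒ P_in = P_out, so I_supply = 1673.3/120 = 13.9 A.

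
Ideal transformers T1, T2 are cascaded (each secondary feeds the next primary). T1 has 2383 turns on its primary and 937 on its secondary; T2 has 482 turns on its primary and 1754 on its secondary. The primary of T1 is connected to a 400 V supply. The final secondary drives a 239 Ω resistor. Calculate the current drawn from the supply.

After T1: V = 400.00 × 937/2383 = 157.28 V.
After T2: V = 157.28 × 1754/482 = 572.35 V.
I_load = 572.35/239 = 2.3948 A, so P_out = 572.35 × 2.3948 = 1370.6 W.
All ideal ⇒ P_in = P_out, so I_supply = 1370.6/400 = 3.43 A.

I_supply ≈ 3.43 A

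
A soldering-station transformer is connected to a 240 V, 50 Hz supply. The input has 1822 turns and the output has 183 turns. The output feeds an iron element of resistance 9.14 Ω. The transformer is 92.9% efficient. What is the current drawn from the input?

I_in ≈ 0.285 A

V_out = 240 × 183/1822 = 24.105 V.
I_out = V_out/R = 24.105/9.14 = 2.6373 A.
P_out = V_out I_out = 24.105 × 2.6373 = 63.574 W.
P_in = P_out/η = 63.574/0.929 = 68.433 W.
I_in = P_in/V_in = 68.433/240 = 0.285 A.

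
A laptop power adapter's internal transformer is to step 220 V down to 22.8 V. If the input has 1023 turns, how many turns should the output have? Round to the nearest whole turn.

N_out = 106 turns

N_out/N_in = V_out/V_in, so N_out = 1023 × 22.8/220 = 106.0 ≈ 106 turns.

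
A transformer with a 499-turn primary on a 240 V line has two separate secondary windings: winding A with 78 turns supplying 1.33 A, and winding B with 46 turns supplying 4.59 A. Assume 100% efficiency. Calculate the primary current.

V_A = 240 × 78/499 = 37.515 V; V_B = 240 × 46/499 = 22.124 V.
P_out = V_A I_A + V_B I_B = 37.515×1.33 + 22.124×4.59 = 49.895 + 101.55 = 151.45 W.
Ideal ⇒ P_in = P_out, so I_p = P_out/V_p = 151.45/240 = 0.631 A.

I_p ≈ 0.631 A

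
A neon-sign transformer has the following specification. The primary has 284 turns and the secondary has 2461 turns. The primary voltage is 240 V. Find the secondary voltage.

V_s ≈ 2080 V

V_s/V_p = N_s/N_p, so V_s = 240 × 2461/284 = 2080 V.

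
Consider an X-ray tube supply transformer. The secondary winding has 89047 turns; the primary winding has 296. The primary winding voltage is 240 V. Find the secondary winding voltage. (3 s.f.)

V_s ≈ 72200 V

V_s/V_p = N_s/N_p, so V_s = 240 × 89047/296 = 72200 V.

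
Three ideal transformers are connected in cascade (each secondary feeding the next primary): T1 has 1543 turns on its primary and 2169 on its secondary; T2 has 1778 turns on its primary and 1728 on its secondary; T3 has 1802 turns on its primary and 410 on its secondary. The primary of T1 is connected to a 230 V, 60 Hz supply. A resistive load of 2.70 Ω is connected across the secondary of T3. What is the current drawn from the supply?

I_supply ≈ 8.23 A

Secondary of T1: V = 230.00 × 2169/1543 = 323.31 V.
Secondary of T2: V = 323.31 × 1728/1778 = 314.22 V.
Secondary of T3: V = 314.22 × 410/1802 = 71.493 V.
I_load = 71.493/2.70 = 26.479 A, so P_out = 71.493 × 26.479 = 1893.0 W.
All ideal ⇒ P_in = P_out, so I_supply = 1893.0/230 = 8.23 A.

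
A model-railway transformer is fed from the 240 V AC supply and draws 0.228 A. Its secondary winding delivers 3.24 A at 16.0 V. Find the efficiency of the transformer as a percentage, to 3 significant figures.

P_in = 240 × 0.228 = 54.7200 W.
P_out = 16.0 × 3.24 = 51.8400 W.
η = P_out/P_in = 51.8400/54.7200 = 0.947.

η ≈ 94.7%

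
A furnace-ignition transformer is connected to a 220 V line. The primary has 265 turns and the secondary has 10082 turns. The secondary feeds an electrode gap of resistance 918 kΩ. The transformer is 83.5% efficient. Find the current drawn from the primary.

I_p ≈ 0.415 A

V_s = 220 × 10082/265 = 8370.0 V.
I_s = V_s/R = 8370.0/918000 = 0.0091176 A.
P_out = V_s I_s = 8370.0 × 0.0091176 = 76.314 W.
P_in = P_out/η = 76.314/0.835 = 91.394 W.
I_p = P_in/V_p = 91.394/220 = 0.415 A.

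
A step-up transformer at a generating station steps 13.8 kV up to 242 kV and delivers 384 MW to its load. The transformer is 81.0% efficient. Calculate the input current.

I_in ≈ 34400 A

P_in = P_out/η = 3.84×10^8/0.810 = 4.7407×10^8 W.
I_in = P_in/V_in = 4.7407×10^8/13800 = 34400 A.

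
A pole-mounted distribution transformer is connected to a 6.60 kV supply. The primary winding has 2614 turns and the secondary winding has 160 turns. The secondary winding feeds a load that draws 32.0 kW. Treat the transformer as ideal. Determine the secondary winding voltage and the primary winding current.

V_s ≈ 404 V, I_p ≈ 4.85 A

V_s = V_p × N_s/N_p = 6600 × 160/2614 = 403.98 V.
I_s = P/V_s = 32000/403.98 = 79.212 A.
I_p = I_s × N_s/N_p = 79.212 × 160/2614 = 4.85 A.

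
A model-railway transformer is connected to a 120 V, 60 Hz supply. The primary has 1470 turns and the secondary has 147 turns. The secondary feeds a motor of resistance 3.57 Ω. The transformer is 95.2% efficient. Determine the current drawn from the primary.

I_p ≈ 0.353 A

V_s = 120 × 147/1470 = 12.000 V.
I_s = V_s/R = 12.000/3.57 = 3.3613 A.
P_out = V_s I_s = 12.000 × 3.3613 = 40.336 W.
P_in = P_out/η = 40.336/0.952 = 42.370 W.
I_p = P_in/V_p = 42.370/120 = 0.353 A.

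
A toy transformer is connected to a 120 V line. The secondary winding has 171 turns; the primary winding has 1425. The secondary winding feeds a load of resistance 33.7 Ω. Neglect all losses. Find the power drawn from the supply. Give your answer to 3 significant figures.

P ≈ 6.15 W

V_s = V_p × N_s/N_p = 120 × 171/1425 = 14.400 V.
I_s = V_s/R = 14.400/33.7 = 0.42730 A.
I_p = I_s × N_s/N_p = 0.42730 × 171/1425 = 0.051276 A.
P = V_p I_p = 120 × 0.051276 = 6.15 W.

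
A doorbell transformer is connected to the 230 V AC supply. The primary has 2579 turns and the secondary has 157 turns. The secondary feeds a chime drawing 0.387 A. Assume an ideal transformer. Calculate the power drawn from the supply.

P ≈ 5.42 W

I_p = I_s × N_s/N_p = 0.387 × 157/2579 = 0.023559 A.
P = V_p I_p = 230 × 0.023559 = 5.42 W.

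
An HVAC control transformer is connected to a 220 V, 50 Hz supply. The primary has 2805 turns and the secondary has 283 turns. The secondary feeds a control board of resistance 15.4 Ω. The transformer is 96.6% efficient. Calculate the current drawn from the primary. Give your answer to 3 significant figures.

V_s = 220 × 283/2805 = 22.196 V.
I_s = V_s/R = 22.196/15.4 = 1.4413 A.
P_out = V_s I_s = 22.196 × 1.4413 = 31.991 W.
P_in = P_out/η = 31.991/0.966 = 33.117 W.
I_p = P_in/V_p = 33.117/220 = 0.151 A.

I_p ≈ 0.151 A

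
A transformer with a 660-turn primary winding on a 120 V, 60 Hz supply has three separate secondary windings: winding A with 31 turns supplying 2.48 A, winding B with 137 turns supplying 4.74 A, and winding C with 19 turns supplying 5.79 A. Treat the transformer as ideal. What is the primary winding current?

I_p ≈ 1.27 A

V_A = 120 × 31/660 = 5.6364 V; V_B = 120 × 137/660 = 24.909 V; V_C = 120 × 19/660 = 3.4545 V.
P_out = V_A I_A + V_B I_B + V_C I_C = 5.6364×2.48 + 24.909×4.74 + 3.4545×5.79 = 13.978 + 118.07 + 20.002 = 152.05 W.
Ideal ⇒ P_in = P_out, so I_p = P_out/V_p = 152.05/120 = 1.27 A.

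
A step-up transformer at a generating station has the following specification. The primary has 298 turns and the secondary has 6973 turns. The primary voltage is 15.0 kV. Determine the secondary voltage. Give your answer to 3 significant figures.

V_s/V_p = N_s/N_p, so V_s = 15000 × 6973/298 = 351000 V.

V_s ≈ 351000 V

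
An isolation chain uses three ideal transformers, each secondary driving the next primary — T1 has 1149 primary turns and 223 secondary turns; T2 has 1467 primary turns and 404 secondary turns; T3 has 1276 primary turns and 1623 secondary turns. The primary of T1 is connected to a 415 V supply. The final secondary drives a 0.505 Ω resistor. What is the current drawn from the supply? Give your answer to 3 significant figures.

Secondary of T1: V = 415.00 × 223/1149 = 80.544 V.
Secondary of T2: V = 80.544 × 404/1467 = 22.181 V.
Secondary of T3: V = 22.181 × 1623/1276 = 28.213 V.
I_load = 28.213/0.505 = 55.868 A, so P_out = 28.213 × 55.868 = 1576.2 W.
All ideal ⇒ P_in = P_out, so I_supply = 1576.2/415 = 3.80 A.

I_supply ≈ 3.80 A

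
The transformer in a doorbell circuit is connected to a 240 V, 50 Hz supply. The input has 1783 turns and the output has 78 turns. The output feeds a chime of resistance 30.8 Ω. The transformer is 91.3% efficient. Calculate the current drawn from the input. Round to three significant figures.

V_out = 240 × 78/1783 = 10.499 V.
I_out = V_out/R = 10.499/30.8 = 0.34088 A.
P_out = V_out I_out = 10.499 × 0.34088 = 3.5790 W.
P_in = P_out/η = 3.5790/0.913 = 3.9200 W.
I_in = P_in/V_in = 3.9200/240 = 0.0163 A.

I_in ≈ 0.0163 A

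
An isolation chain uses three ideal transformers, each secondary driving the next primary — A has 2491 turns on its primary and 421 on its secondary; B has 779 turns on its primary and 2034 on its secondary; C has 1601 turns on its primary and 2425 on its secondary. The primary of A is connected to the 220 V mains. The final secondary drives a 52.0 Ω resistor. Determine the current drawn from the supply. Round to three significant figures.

I_supply ≈ 1.89 A

After A: V = 220.00 × 421/2491 = 37.182 V.
After B: V = 37.182 × 2034/779 = 97.083 V.
After C: V = 97.083 × 2425/1601 = 147.05 V.
I_load = 147.05/52.0 = 2.8279 A, so P_out = 147.05 × 2.8279 = 415.84 W.
All ideal ⇒ P_in = P_out, so I_supply = 415.84/220 = 1.89 A.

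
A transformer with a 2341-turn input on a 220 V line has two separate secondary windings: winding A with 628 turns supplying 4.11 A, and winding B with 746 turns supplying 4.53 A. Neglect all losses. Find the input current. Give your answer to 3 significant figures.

V_A = 220 × 628/2341 = 59.018 V; V_B = 220 × 746/2341 = 70.107 V.
P_out = V_A I_A + V_B I_B = 59.018×4.11 + 70.107×4.53 = 242.56 + 317.58 = 560.15 W.
Ideal ⇒ P_in = P_out, so I_in = P_out/V_in = 560.15/220 = 2.55 A.

I_in ≈ 2.55 A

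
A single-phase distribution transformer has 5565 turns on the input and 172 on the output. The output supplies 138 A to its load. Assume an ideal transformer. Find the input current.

For an ideal transformer I_in/I_out = N_out/N_in, so I_in = 138 × 172/5565 = 4.27 A.

I_in ≈ 4.27 A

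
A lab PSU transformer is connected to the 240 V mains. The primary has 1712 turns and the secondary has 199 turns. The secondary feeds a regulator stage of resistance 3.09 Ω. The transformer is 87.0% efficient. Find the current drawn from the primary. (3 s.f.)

V_s = 240 × 199/1712 = 27.897 V.
I_s = V_s/R = 27.897/3.09 = 9.0282 A.
P_out = V_s I_s = 27.897 × 9.0282 = 251.86 W.
P_in = P_out/η = 251.86/0.870 = 289.50 W.
I_p = P_in/V_p = 289.50/240 = 1.21 A.

I_p ≈ 1.21 A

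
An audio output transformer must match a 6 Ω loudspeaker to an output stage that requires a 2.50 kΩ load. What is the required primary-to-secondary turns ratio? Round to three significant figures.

N_p/N_s ≈ 20.4

Z_p/Z_s = (N_p/N_s)², so N_p/N_s = √(2500/6) = √417 = 20.4.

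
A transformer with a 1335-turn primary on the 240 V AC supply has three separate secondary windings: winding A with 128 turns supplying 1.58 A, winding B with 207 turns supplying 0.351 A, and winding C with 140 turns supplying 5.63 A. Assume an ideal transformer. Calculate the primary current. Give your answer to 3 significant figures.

V_A = 240 × 128/1335 = 23.011 V; V_B = 240 × 207/1335 = 37.213 V; V_C = 240 × 140/1335 = 25.169 V.
P_out = V_A I_A + V_B I_B + V_C I_C = 23.011×1.58 + 37.213×0.351 + 25.169×5.63 = 36.358 + 13.062 + 141.70 = 191.12 W.
Ideal ⇒ P_in = P_out, so I_p = P_out/V_p = 191.12/240 = 0.796 A.

I_p ≈ 0.796 A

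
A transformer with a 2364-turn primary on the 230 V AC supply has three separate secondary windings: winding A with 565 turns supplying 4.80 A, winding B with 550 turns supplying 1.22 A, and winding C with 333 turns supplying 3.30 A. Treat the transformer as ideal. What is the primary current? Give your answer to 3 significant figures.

V_A = 230 × 565/2364 = 54.970 V; V_B = 230 × 550/2364 = 53.511 V; V_C = 230 × 333/2364 = 32.398 V.
P_out = V_A I_A + V_B I_B + V_C I_C = 54.970×4.80 + 53.511×1.22 + 32.398×3.30 = 263.86 + 65.283 + 106.91 = 436.06 W.
Ideal ⇒ P_in = P_out, so I_p = P_out/V_p = 436.06/230 = 1.90 A.

I_p ≈ 1.90 A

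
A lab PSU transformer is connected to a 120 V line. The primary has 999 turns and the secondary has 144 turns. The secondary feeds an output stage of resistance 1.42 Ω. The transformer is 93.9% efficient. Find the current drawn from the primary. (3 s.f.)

I_p ≈ 1.87 A

V_s = 120 × 144/999 = 17.297 V.
I_s = V_s/R = 17.297/1.42 = 12.181 A.
P_out = V_s I_s = 17.297 × 12.181 = 210.70 W.
P_in = P_out/η = 210.70/0.939 = 224.39 W.
I_p = P_in/V_p = 224.39/120 = 1.87 A.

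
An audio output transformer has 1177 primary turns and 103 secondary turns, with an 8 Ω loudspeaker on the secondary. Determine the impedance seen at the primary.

Z_p ≈ 1040 Ω

Z_p = (N_p/N_s)² × Z_s = (1177/103)² × 8 = 1040 Ω.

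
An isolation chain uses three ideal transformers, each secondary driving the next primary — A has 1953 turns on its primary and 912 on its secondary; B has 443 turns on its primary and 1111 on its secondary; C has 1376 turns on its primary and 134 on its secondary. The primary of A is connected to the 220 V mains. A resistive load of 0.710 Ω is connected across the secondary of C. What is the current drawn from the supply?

Secondary of A: V = 220.00 × 912/1953 = 102.73 V.
Secondary of B: V = 102.73 × 1111/443 = 257.65 V.
Secondary of C: V = 257.65 × 134/1376 = 25.091 V.
I_load = 25.091/0.710 = 35.339 A, so P_out = 25.091 × 35.339 = 886.68 W.
All ideal ⇒ P_in = P_out, so I_supply = 886.68/220 = 4.03 A.

I_supply ≈ 4.03 A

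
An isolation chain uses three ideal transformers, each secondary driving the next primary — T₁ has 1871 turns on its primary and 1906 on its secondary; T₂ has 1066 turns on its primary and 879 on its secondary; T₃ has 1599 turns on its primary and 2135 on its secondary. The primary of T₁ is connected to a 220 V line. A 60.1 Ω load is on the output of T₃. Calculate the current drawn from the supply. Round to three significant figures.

After T₁: V = 220.00 × 1906/1871 = 224.12 V.
After T₂: V = 224.12 × 879/1066 = 184.80 V.
After T₃: V = 184.80 × 2135/1599 = 246.75 V.
I_load = 246.75/60.1 = 4.1056 A, so P_out = 246.75 × 4.1056 = 1013.1 W.
All ideal ⇒ P_in = P_out, so I_supply = 1013.1/220 = 4.60 A.

I_supply ≈ 4.60 A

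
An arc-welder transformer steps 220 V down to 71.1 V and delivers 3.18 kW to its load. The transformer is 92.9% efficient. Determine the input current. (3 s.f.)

P_in = P_out/η = 3180/0.929 = 3423.0 W.
I_in = P_in/V_in = 3423.0/220 = 15.6 A.

I_in ≈ 15.6 A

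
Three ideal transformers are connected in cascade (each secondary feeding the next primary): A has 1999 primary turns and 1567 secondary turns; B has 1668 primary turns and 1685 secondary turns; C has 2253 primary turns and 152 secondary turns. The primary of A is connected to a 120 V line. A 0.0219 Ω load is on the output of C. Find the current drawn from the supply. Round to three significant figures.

After A: V = 120.00 × 1567/1999 = 94.067 V.
After B: V = 94.067 × 1685/1668 = 95.026 V.
After C: V = 95.026 × 152/2253 = 6.4110 V.
I_load = 6.4110/0.0219 = 292.74 A, so P_out = 6.4110 × 292.74 = 1876.7 W.
All ideal ⇒ P_in = P_out, so I_supply = 1876.7/120 = 15.6 A.

I_supply ≈ 15.6 A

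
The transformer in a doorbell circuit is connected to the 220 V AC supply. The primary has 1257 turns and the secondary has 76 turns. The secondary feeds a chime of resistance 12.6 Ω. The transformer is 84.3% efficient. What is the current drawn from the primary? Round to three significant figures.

V_s = 220 × 76/1257 = 13.302 V.
I_s = V_s/R = 13.302/12.6 = 1.0557 A.
P_out = V_s I_s = 13.302 × 1.0557 = 14.042 W.
P_in = P_out/η = 14.042/0.843 = 16.657 W.
I_p = P_in/V_p = 16.657/220 = 0.0757 A.

I_p ≈ 0.0757 A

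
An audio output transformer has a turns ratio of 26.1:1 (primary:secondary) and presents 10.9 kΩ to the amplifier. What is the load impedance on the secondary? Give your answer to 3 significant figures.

Z_s = Z_p/(N_p/N_s)² = 10900/26.1² = 16.0 Ω.

Z_s ≈ 16.0 Ω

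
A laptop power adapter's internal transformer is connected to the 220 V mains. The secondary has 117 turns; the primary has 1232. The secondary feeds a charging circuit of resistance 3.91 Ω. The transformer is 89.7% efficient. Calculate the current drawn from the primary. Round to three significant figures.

I_p ≈ 0.566 A

V_s = 220 × 117/1232 = 20.893 V.
I_s = V_s/R = 20.893/3.91 = 5.3434 A.
P_out = V_s I_s = 20.893 × 5.3434 = 111.64 W.
P_in = P_out/η = 111.64/0.897 = 124.46 W.
I_p = P_in/V_p = 124.46/220 = 0.566 A.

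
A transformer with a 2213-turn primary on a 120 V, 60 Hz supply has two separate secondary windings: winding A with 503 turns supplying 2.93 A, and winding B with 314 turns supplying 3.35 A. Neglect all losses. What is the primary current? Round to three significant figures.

V_A = 120 × 503/2213 = 27.275 V; V_B = 120 × 314/2213 = 17.027 V.
P_out = V_A I_A + V_B I_B = 27.275×2.93 + 17.027×3.35 = 79.916 + 57.039 = 136.96 W.
Ideal ⇒ P_in = P_out, so I_p = P_out/V_p = 136.96/120 = 1.14 A.

I_p ≈ 1.14 A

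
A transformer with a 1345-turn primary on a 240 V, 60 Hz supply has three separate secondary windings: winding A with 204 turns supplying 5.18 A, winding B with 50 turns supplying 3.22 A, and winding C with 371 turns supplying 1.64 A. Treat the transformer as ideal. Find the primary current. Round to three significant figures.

V_A = 240 × 204/1345 = 36.401 V; V_B = 240 × 50/1345 = 8.9219 V; V_C = 240 × 371/1345 = 66.201 V.
P_out = V_A I_A + V_B I_B + V_C I_C = 36.401×5.18 + 8.9219×3.22 + 66.201×1.64 = 188.56 + 28.729 + 108.57 = 325.86 W.
Ideal ⇒ P_in = P_out, so I_p = P_out/V_p = 325.86/240 = 1.36 A.

I_p ≈ 1.36 A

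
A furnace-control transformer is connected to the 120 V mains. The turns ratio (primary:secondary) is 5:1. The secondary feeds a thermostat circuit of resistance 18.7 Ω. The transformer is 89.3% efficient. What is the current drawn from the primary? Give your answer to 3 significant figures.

I_p ≈ 0.287 A

V_s = 120 × 1/5 = 24.000 V.
I_s = V_s/R = 24.000/18.7 = 1.2834 A.
P_out = V_s I_s = 24.000 × 1.2834 = 30.802 W.
P_in = P_out/η = 30.802/0.893 = 34.493 W.
I_p = P_in/V_p = 34.493/120 = 0.287 A.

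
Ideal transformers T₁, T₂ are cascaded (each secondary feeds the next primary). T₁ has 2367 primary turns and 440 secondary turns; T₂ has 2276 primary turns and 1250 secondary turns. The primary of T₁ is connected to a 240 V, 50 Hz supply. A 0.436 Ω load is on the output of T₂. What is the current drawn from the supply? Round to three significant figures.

After T₁: V = 240.00 × 440/2367 = 44.613 V.
After T₂: V = 44.613 × 1250/2276 = 24.502 V.
I_load = 24.502/0.436 = 56.197 A, so P_out = 24.502 × 56.197 = 1377.0 W.
All ideal ⇒ P_in = P_out, so I_supply = 1377.0/240 = 5.74 A.

I_supply ≈ 5.74 A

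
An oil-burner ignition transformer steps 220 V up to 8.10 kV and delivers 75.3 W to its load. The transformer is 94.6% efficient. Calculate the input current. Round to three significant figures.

I_in ≈ 0.362 A

P_in = P_out/η = 75.3/0.946 = 79.598 W.
I_in = P_in/V_in = 79.598/220 = 0.362 A.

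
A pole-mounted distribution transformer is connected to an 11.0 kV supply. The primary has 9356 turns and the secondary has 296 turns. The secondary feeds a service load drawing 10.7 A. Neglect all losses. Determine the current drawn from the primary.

For an ideal transformer I_p N_p = I_s N_s, so I_p = 10.7 × 296/9356 = 0.339 A.

I_p ≈ 0.339 A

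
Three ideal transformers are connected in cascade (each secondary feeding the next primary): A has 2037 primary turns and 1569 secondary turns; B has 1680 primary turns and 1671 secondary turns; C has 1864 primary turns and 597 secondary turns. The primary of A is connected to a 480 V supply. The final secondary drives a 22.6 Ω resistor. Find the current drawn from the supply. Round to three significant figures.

I_supply ≈ 1.28 A

Secondary of A: V = 480.00 × 1569/2037 = 369.72 V.
Secondary of B: V = 369.72 × 1671/1680 = 367.74 V.
Secondary of C: V = 367.74 × 597/1864 = 117.78 V.
I_load = 117.78/22.6 = 5.2115 A, so P_out = 117.78 × 5.2115 = 613.80 W.
All ideal ⇒ P_in = P_out, so I_supply = 613.80/480 = 1.28 A.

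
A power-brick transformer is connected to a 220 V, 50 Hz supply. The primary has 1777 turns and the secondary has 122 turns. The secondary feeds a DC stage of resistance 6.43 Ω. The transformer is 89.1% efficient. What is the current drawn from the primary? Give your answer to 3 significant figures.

V_s = 220 × 122/1777 = 15.104 V.
I_s = V_s/R = 15.104/6.43 = 2.3490 A.
P_out = V_s I_s = 15.104 × 2.3490 = 35.480 W.
P_in = P_out/η = 35.480/0.891 = 39.820 W.
I_p = P_in/V_p = 39.820/220 = 0.181 A.

I_p ≈ 0.181 A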